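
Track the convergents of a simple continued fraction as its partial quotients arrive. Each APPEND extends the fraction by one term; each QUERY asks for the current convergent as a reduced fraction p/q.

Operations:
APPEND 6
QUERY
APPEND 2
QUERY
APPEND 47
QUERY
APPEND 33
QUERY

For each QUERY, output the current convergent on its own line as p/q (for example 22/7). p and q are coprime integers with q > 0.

6/1
13/2
617/95
20374/3137

APPEND 6: p_0 = 6·1 + 0 = 6, q_0 = 6·0 + 1 = 1 → 6/1
APPEND 2: p_1 = 2·6 + 1 = 13, q_1 = 2·1 + 0 = 2 → 13/2
APPEND 47: p_2 = 47·13 + 6 = 617, q_2 = 47·2 + 1 = 95 → 617/95
APPEND 33: p_3 = 33·617 + 13 = 20374, q_3 = 33·95 + 2 = 3137 → 20374/3137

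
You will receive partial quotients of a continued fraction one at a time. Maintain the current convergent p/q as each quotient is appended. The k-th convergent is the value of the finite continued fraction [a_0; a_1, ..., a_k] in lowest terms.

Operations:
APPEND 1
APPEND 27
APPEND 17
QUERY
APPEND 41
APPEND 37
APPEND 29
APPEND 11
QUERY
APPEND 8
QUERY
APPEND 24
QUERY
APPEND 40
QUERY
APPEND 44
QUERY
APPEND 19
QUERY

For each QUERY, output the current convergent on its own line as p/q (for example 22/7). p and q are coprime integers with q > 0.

APPEND 1: p_0 = 1·1 + 0 = 1, q_0 = 1·0 + 1 = 1 → 1/1
APPEND 27: p_1 = 27·1 + 1 = 28, q_1 = 27·1 + 0 = 27 → 28/27
APPEND 17: p_2 = 17·28 + 1 = 477, q_2 = 17·27 + 1 = 460 → 477/460
APPEND 41: p_3 = 41·477 + 28 = 19585, q_3 = 41·460 + 27 = 18887 → 19585/18887
APPEND 37: p_4 = 37·19585 + 477 = 725122, q_4 = 37·18887 + 460 = 699279 → 725122/699279
APPEND 29: p_5 = 29·725122 + 19585 = 21048123, q_5 = 29·699279 + 18887 = 20297978 → 21048123/20297978
APPEND 11: p_6 = 11·21048123 + 725122 = 232254475, q_6 = 11·20297978 + 699279 = 223977037 → 232254475/223977037
APPEND 8: p_7 = 8·232254475 + 21048123 = 1879083923, q_7 = 8·223977037 + 20297978 = 1812114274 → 1879083923/1812114274
APPEND 24: p_8 = 24·1879083923 + 232254475 = 45330268627, q_8 = 24·1812114274 + 223977037 = 43714719613 → 45330268627/43714719613
APPEND 40: p_9 = 40·45330268627 + 1879083923 = 1815089829003, q_9 = 40·43714719613 + 1812114274 = 1750400898794 → 1815089829003/1750400898794
APPEND 44: p_10 = 44·1815089829003 + 45330268627 = 79909282744759, q_10 = 44·1750400898794 + 43714719613 = 77061354266549 → 79909282744759/77061354266549
APPEND 19: p_11 = 19·79909282744759 + 1815089829003 = 1520091461979424, q_11 = 19·77061354266549 + 1750400898794 = 1465916131963225 → 1520091461979424/1465916131963225

477/460
232254475/223977037
1879083923/1812114274
45330268627/43714719613
1815089829003/1750400898794
79909282744759/77061354266549
1520091461979424/1465916131963225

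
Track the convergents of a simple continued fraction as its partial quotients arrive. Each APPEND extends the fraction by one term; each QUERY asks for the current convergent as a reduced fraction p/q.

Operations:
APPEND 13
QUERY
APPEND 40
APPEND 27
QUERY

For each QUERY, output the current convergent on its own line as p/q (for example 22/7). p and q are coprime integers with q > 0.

13/1
14080/1081

APPEND 13: p_0 = 13·1 + 0 = 13, q_0 = 13·0 + 1 = 1 → 13/1
APPEND 40: p_1 = 40·13 + 1 = 521, q_1 = 40·1 + 0 = 40 → 521/40
APPEND 27: p_2 = 27·521 + 13 = 14080, q_2 = 27·40 + 1 = 1081 → 14080/1081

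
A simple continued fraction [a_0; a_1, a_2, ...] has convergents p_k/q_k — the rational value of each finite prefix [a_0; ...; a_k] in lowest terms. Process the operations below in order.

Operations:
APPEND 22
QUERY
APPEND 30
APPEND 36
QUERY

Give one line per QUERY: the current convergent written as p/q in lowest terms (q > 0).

22/1
23818/1081

APPEND 22: p_0 = 22·1 + 0 = 22, q_0 = 22·0 + 1 = 1 → 22/1
APPEND 30: p_1 = 30·22 + 1 = 661, q_1 = 30·1 + 0 = 30 → 661/30
APPEND 36: p_2 = 36·661 + 22 = 23818, q_2 = 36·30 + 1 = 1081 → 23818/1081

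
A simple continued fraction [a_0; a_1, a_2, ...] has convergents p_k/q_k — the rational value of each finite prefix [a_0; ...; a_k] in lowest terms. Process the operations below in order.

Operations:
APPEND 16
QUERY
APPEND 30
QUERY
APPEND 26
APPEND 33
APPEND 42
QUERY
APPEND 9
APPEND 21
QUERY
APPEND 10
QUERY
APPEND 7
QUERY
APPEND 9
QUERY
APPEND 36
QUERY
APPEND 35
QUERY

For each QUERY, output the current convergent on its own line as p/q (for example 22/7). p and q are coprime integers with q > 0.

16/1
481/30
17388216/1084507
3312448887/206598193
33281396521/2075768296
236282224534/14736976265
2159821417327/134708554681
77989853248306/4864244944781
2731804685108037/170383281622016

APPEND 16: p_0 = 16·1 + 0 = 16, q_0 = 16·0 + 1 = 1 → 16/1
APPEND 30: p_1 = 30·16 + 1 = 481, q_1 = 30·1 + 0 = 30 → 481/30
APPEND 26: p_2 = 26·481 + 16 = 12522, q_2 = 26·30 + 1 = 781 → 12522/781
APPEND 33: p_3 = 33·12522 + 481 = 413707, q_3 = 33·781 + 30 = 25803 → 413707/25803
APPEND 42: p_4 = 42·413707 + 12522 = 17388216, q_4 = 42·25803 + 781 = 1084507 → 17388216/1084507
APPEND 9: p_5 = 9·17388216 + 413707 = 156907651, q_5 = 9·1084507 + 25803 = 9786366 → 156907651/9786366
APPEND 21: p_6 = 21·156907651 + 17388216 = 3312448887, q_6 = 21·9786366 + 1084507 = 206598193 → 3312448887/206598193
APPEND 10: p_7 = 10·3312448887 + 156907651 = 33281396521, q_7 = 10·206598193 + 9786366 = 2075768296 → 33281396521/2075768296
APPEND 7: p_8 = 7·33281396521 + 3312448887 = 236282224534, q_8 = 7·2075768296 + 206598193 = 14736976265 → 236282224534/14736976265
APPEND 9: p_9 = 9·236282224534 + 33281396521 = 2159821417327, q_9 = 9·14736976265 + 2075768296 = 134708554681 → 2159821417327/134708554681
APPEND 36: p_10 = 36·2159821417327 + 236282224534 = 77989853248306, q_10 = 36·134708554681 + 14736976265 = 4864244944781 → 77989853248306/4864244944781
APPEND 35: p_11 = 35·77989853248306 + 2159821417327 = 2731804685108037, q_11 = 35·4864244944781 + 134708554681 = 170383281622016 → 2731804685108037/170383281622016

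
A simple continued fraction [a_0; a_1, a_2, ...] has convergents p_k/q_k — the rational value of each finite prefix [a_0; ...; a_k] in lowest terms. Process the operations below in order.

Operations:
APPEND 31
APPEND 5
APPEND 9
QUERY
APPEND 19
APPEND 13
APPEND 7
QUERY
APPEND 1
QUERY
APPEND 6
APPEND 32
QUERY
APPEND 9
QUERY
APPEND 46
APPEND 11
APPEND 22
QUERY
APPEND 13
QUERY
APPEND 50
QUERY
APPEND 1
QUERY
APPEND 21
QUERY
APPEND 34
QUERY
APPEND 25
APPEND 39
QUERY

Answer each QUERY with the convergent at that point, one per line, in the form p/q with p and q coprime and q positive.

APPEND 31: p_0 = 31·1 + 0 = 31, q_0 = 31·0 + 1 = 1 → 31/1
APPEND 5: p_1 = 5·31 + 1 = 156, q_1 = 5·1 + 0 = 5 → 156/5
APPEND 9: p_2 = 9·156 + 31 = 1435, q_2 = 9·5 + 1 = 46 → 1435/46
APPEND 19: p_3 = 19·1435 + 156 = 27421, q_3 = 19·46 + 5 = 879 → 27421/879
APPEND 13: p_4 = 13·27421 + 1435 = 357908, q_4 = 13·879 + 46 = 11473 → 357908/11473
APPEND 7: p_5 = 7·357908 + 27421 = 2532777, q_5 = 7·11473 + 879 = 81190 → 2532777/81190
APPEND 1: p_6 = 1·2532777 + 357908 = 2890685, q_6 = 1·81190 + 11473 = 92663 → 2890685/92663
APPEND 6: p_7 = 6·2890685 + 2532777 = 19876887, q_7 = 6·92663 + 81190 = 637168 → 19876887/637168
APPEND 32: p_8 = 32·19876887 + 2890685 = 638951069, q_8 = 32·637168 + 92663 = 20482039 → 638951069/20482039
APPEND 9: p_9 = 9·638951069 + 19876887 = 5770436508, q_9 = 9·20482039 + 637168 = 184975519 → 5770436508/184975519
APPEND 46: p_10 = 46·5770436508 + 638951069 = 266079030437, q_10 = 46·184975519 + 20482039 = 8529355913 → 266079030437/8529355913
APPEND 11: p_11 = 11·266079030437 + 5770436508 = 2932639771315, q_11 = 11·8529355913 + 184975519 = 94007890562 → 2932639771315/94007890562
APPEND 22: p_12 = 22·2932639771315 + 266079030437 = 64784153999367, q_12 = 22·94007890562 + 8529355913 = 2076702948277 → 64784153999367/2076702948277
APPEND 13: p_13 = 13·64784153999367 + 2932639771315 = 845126641763086, q_13 = 13·2076702948277 + 94007890562 = 27091146218163 → 845126641763086/27091146218163
APPEND 50: p_14 = 50·845126641763086 + 64784153999367 = 42321116242153667, q_14 = 50·27091146218163 + 2076702948277 = 1356634013856427 → 42321116242153667/1356634013856427
APPEND 1: p_15 = 1·42321116242153667 + 845126641763086 = 43166242883916753, q_15 = 1·1356634013856427 + 27091146218163 = 1383725160074590 → 43166242883916753/1383725160074590
APPEND 21: p_16 = 21·43166242883916753 + 42321116242153667 = 948812216804405480, q_16 = 21·1383725160074590 + 1356634013856427 = 30414862375422817 → 948812216804405480/30414862375422817
APPEND 34: p_17 = 34·948812216804405480 + 43166242883916753 = 32302781614233703073, q_17 = 34·30414862375422817 + 1383725160074590 = 1035489045924450368 → 32302781614233703073/1035489045924450368
APPEND 25: p_18 = 25·32302781614233703073 + 948812216804405480 = 808518352572646982305, q_18 = 25·1035489045924450368 + 30414862375422817 = 25917641010486682017 → 808518352572646982305/25917641010486682017
APPEND 39: p_19 = 39·808518352572646982305 + 32302781614233703073 = 31564518531947466012968, q_19 = 39·25917641010486682017 + 1035489045924450368 = 1011823488454905049031 → 31564518531947466012968/1011823488454905049031

1435/46
2532777/81190
2890685/92663
638951069/20482039
5770436508/184975519
64784153999367/2076702948277
845126641763086/27091146218163
42321116242153667/1356634013856427
43166242883916753/1383725160074590
948812216804405480/30414862375422817
32302781614233703073/1035489045924450368
31564518531947466012968/1011823488454905049031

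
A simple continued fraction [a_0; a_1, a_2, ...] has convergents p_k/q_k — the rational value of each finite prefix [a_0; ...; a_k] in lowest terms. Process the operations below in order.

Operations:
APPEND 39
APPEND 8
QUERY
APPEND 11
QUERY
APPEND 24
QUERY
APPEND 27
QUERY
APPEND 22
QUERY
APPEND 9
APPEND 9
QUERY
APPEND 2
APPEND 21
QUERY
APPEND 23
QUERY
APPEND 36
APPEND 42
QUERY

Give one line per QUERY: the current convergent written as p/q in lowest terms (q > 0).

APPEND 39: p_0 = 39·1 + 0 = 39, q_0 = 39·0 + 1 = 1 → 39/1
APPEND 8: p_1 = 8·39 + 1 = 313, q_1 = 8·1 + 0 = 8 → 313/8
APPEND 11: p_2 = 11·313 + 39 = 3482, q_2 = 11·8 + 1 = 89 → 3482/89
APPEND 24: p_3 = 24·3482 + 313 = 83881, q_3 = 24·89 + 8 = 2144 → 83881/2144
APPEND 27: p_4 = 27·83881 + 3482 = 2268269, q_4 = 27·2144 + 89 = 57977 → 2268269/57977
APPEND 22: p_5 = 22·2268269 + 83881 = 49985799, q_5 = 22·57977 + 2144 = 1277638 → 49985799/1277638
APPEND 9: p_6 = 9·49985799 + 2268269 = 452140460, q_6 = 9·1277638 + 57977 = 11556719 → 452140460/11556719
APPEND 9: p_7 = 9·452140460 + 49985799 = 4119249939, q_7 = 9·11556719 + 1277638 = 105288109 → 4119249939/105288109
APPEND 2: p_8 = 2·4119249939 + 452140460 = 8690640338, q_8 = 2·105288109 + 11556719 = 222132937 → 8690640338/222132937
APPEND 21: p_9 = 21·8690640338 + 4119249939 = 186622697037, q_9 = 21·222132937 + 105288109 = 4770079786 → 186622697037/4770079786
APPEND 23: p_10 = 23·186622697037 + 8690640338 = 4301012672189, q_10 = 23·4770079786 + 222132937 = 109933968015 → 4301012672189/109933968015
APPEND 36: p_11 = 36·4301012672189 + 186622697037 = 155023078895841, q_11 = 36·109933968015 + 4770079786 = 3962392928326 → 155023078895841/3962392928326
APPEND 42: p_12 = 42·155023078895841 + 4301012672189 = 6515270326297511, q_12 = 42·3962392928326 + 109933968015 = 166530436957707 → 6515270326297511/166530436957707

313/8
3482/89
83881/2144
2268269/57977
49985799/1277638
4119249939/105288109
186622697037/4770079786
4301012672189/109933968015
6515270326297511/166530436957707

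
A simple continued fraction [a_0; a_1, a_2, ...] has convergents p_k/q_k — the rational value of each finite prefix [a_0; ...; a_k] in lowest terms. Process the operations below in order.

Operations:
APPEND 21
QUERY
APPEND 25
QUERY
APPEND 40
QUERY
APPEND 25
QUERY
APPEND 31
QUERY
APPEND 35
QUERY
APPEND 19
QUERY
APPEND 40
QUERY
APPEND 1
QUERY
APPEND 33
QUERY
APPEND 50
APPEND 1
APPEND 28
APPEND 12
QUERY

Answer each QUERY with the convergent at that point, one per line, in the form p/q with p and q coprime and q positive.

21/1
526/25
21061/1001
527051/25050
16359642/777551
573114521/27239335
10905535541/518324916
436794536161/20760235975
447700071702/21278560891
15210896902327/722952745378
270712470526714347/12866586699789445

APPEND 21: p_0 = 21·1 + 0 = 21, q_0 = 21·0 + 1 = 1 → 21/1
APPEND 25: p_1 = 25·21 + 1 = 526, q_1 = 25·1 + 0 = 25 → 526/25
APPEND 40: p_2 = 40·526 + 21 = 21061, q_2 = 40·25 + 1 = 1001 → 21061/1001
APPEND 25: p_3 = 25·21061 + 526 = 527051, q_3 = 25·1001 + 25 = 25050 → 527051/25050
APPEND 31: p_4 = 31·527051 + 21061 = 16359642, q_4 = 31·25050 + 1001 = 777551 → 16359642/777551
APPEND 35: p_5 = 35·16359642 + 527051 = 573114521, q_5 = 35·777551 + 25050 = 27239335 → 573114521/27239335
APPEND 19: p_6 = 19·573114521 + 16359642 = 10905535541, q_6 = 19·27239335 + 777551 = 518324916 → 10905535541/518324916
APPEND 40: p_7 = 40·10905535541 + 573114521 = 436794536161, q_7 = 40·518324916 + 27239335 = 20760235975 → 436794536161/20760235975
APPEND 1: p_8 = 1·436794536161 + 10905535541 = 447700071702, q_8 = 1·20760235975 + 518324916 = 21278560891 → 447700071702/21278560891
APPEND 33: p_9 = 33·447700071702 + 436794536161 = 15210896902327, q_9 = 33·21278560891 + 20760235975 = 722952745378 → 15210896902327/722952745378
APPEND 50: p_10 = 50·15210896902327 + 447700071702 = 760992545188052, q_10 = 50·722952745378 + 21278560891 = 36168915829791 → 760992545188052/36168915829791
APPEND 1: p_11 = 1·760992545188052 + 15210896902327 = 776203442090379, q_11 = 1·36168915829791 + 722952745378 = 36891868575169 → 776203442090379/36891868575169
APPEND 28: p_12 = 28·776203442090379 + 760992545188052 = 22494688923718664, q_12 = 28·36891868575169 + 36168915829791 = 1069141235934523 → 22494688923718664/1069141235934523
APPEND 12: p_13 = 12·22494688923718664 + 776203442090379 = 270712470526714347, q_13 = 12·1069141235934523 + 36891868575169 = 12866586699789445 → 270712470526714347/12866586699789445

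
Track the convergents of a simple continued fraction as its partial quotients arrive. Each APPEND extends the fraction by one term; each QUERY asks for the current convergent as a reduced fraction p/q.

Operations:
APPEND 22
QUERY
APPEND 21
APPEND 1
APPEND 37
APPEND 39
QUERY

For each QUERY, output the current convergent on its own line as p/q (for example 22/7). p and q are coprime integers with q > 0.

22/1
718397/32587

APPEND 22: p_0 = 22·1 + 0 = 22, q_0 = 22·0 + 1 = 1 → 22/1
APPEND 21: p_1 = 21·22 + 1 = 463, q_1 = 21·1 + 0 = 21 → 463/21
APPEND 1: p_2 = 1·463 + 22 = 485, q_2 = 1·21 + 1 = 22 → 485/22
APPEND 37: p_3 = 37·485 + 463 = 18408, q_3 = 37·22 + 21 = 835 → 18408/835
APPEND 39: p_4 = 39·18408 + 485 = 718397, q_4 = 39·835 + 22 = 32587 → 718397/32587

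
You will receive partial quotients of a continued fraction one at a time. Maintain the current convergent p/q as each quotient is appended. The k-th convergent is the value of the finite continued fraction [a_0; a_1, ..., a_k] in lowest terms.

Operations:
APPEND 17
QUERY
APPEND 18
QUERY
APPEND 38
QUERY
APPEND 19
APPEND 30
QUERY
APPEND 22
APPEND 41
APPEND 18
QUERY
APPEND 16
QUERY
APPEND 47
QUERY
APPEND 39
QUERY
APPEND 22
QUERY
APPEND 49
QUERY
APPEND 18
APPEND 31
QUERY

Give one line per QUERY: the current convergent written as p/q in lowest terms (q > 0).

APPEND 17: p_0 = 17·1 + 0 = 17, q_0 = 17·0 + 1 = 1 → 17/1
APPEND 18: p_1 = 18·17 + 1 = 307, q_1 = 18·1 + 0 = 18 → 307/18
APPEND 38: p_2 = 38·307 + 17 = 11683, q_2 = 38·18 + 1 = 685 → 11683/685
APPEND 19: p_3 = 19·11683 + 307 = 222284, q_3 = 19·685 + 18 = 13033 → 222284/13033
APPEND 30: p_4 = 30·222284 + 11683 = 6680203, q_4 = 30·13033 + 685 = 391675 → 6680203/391675
APPEND 22: p_5 = 22·6680203 + 222284 = 147186750, q_5 = 22·391675 + 13033 = 8629883 → 147186750/8629883
APPEND 41: p_6 = 41·147186750 + 6680203 = 6041336953, q_6 = 41·8629883 + 391675 = 354216878 → 6041336953/354216878
APPEND 18: p_7 = 18·6041336953 + 147186750 = 108891251904, q_7 = 18·354216878 + 8629883 = 6384533687 → 108891251904/6384533687
APPEND 16: p_8 = 16·108891251904 + 6041336953 = 1748301367417, q_8 = 16·6384533687 + 354216878 = 102506755870 → 1748301367417/102506755870
APPEND 47: p_9 = 47·1748301367417 + 108891251904 = 82279055520503, q_9 = 47·102506755870 + 6384533687 = 4824202059577 → 82279055520503/4824202059577
APPEND 39: p_10 = 39·82279055520503 + 1748301367417 = 3210631466667034, q_10 = 39·4824202059577 + 102506755870 = 188246387079373 → 3210631466667034/188246387079373
APPEND 22: p_11 = 22·3210631466667034 + 82279055520503 = 70716171322195251, q_11 = 22·188246387079373 + 4824202059577 = 4146244717805783 → 70716171322195251/4146244717805783
APPEND 49: p_12 = 49·70716171322195251 + 3210631466667034 = 3468303026254234333, q_12 = 49·4146244717805783 + 188246387079373 = 203354237559562740 → 3468303026254234333/203354237559562740
APPEND 18: p_13 = 18·3468303026254234333 + 70716171322195251 = 62500170643898413245, q_13 = 18·203354237559562740 + 4146244717805783 = 3664522520789935103 → 62500170643898413245/3664522520789935103
APPEND 31: p_14 = 31·62500170643898413245 + 3468303026254234333 = 1940973592987105044928, q_14 = 31·3664522520789935103 + 203354237559562740 = 113803552382047550933 → 1940973592987105044928/113803552382047550933

17/1
307/18
11683/685
6680203/391675
108891251904/6384533687
1748301367417/102506755870
82279055520503/4824202059577
3210631466667034/188246387079373
70716171322195251/4146244717805783
3468303026254234333/203354237559562740
1940973592987105044928/113803552382047550933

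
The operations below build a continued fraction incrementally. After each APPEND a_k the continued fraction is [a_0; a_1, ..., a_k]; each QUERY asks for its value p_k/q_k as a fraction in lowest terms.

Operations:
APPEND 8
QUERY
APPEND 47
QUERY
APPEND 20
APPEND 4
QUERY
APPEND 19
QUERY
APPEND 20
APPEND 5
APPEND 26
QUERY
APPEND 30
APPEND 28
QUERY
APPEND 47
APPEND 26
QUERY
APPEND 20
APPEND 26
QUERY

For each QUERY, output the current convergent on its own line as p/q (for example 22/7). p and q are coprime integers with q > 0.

8/1
377/47
30569/3811
588359/73350
1560802453/194583341
1314303021885/163852557121
1608611570683399/200543645477493
839693925593712393/104683619086694225

APPEND 8: p_0 = 8·1 + 0 = 8, q_0 = 8·0 + 1 = 1 → 8/1
APPEND 47: p_1 = 47·8 + 1 = 377, q_1 = 47·1 + 0 = 47 → 377/47
APPEND 20: p_2 = 20·377 + 8 = 7548, q_2 = 20·47 + 1 = 941 → 7548/941
APPEND 4: p_3 = 4·7548 + 377 = 30569, q_3 = 4·941 + 47 = 3811 → 30569/3811
APPEND 19: p_4 = 19·30569 + 7548 = 588359, q_4 = 19·3811 + 941 = 73350 → 588359/73350
APPEND 20: p_5 = 20·588359 + 30569 = 11797749, q_5 = 20·73350 + 3811 = 1470811 → 11797749/1470811
APPEND 5: p_6 = 5·11797749 + 588359 = 59577104, q_6 = 5·1470811 + 73350 = 7427405 → 59577104/7427405
APPEND 26: p_7 = 26·59577104 + 11797749 = 1560802453, q_7 = 26·7427405 + 1470811 = 194583341 → 1560802453/194583341
APPEND 30: p_8 = 30·1560802453 + 59577104 = 46883650694, q_8 = 30·194583341 + 7427405 = 5844927635 → 46883650694/5844927635
APPEND 28: p_9 = 28·46883650694 + 1560802453 = 1314303021885, q_9 = 28·5844927635 + 194583341 = 163852557121 → 1314303021885/163852557121
APPEND 47: p_10 = 47·1314303021885 + 46883650694 = 61819125679289, q_10 = 47·163852557121 + 5844927635 = 7706915112322 → 61819125679289/7706915112322
APPEND 26: p_11 = 26·61819125679289 + 1314303021885 = 1608611570683399, q_11 = 26·7706915112322 + 163852557121 = 200543645477493 → 1608611570683399/200543645477493
APPEND 20: p_12 = 20·1608611570683399 + 61819125679289 = 32234050539347269, q_12 = 20·200543645477493 + 7706915112322 = 4018579824662182 → 32234050539347269/4018579824662182
APPEND 26: p_13 = 26·32234050539347269 + 1608611570683399 = 839693925593712393, q_13 = 26·4018579824662182 + 200543645477493 = 104683619086694225 → 839693925593712393/104683619086694225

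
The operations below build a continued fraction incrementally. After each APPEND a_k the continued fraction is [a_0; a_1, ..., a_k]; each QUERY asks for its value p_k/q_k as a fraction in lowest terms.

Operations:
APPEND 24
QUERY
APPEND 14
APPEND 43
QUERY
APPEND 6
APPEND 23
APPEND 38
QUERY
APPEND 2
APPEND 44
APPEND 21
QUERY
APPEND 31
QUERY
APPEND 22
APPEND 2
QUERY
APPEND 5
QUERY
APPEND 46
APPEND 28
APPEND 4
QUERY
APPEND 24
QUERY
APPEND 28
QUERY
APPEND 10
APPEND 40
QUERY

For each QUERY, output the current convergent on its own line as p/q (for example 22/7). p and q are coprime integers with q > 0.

APPEND 24: p_0 = 24·1 + 0 = 24, q_0 = 24·0 + 1 = 1 → 24/1
APPEND 14: p_1 = 14·24 + 1 = 337, q_1 = 14·1 + 0 = 14 → 337/14
APPEND 43: p_2 = 43·337 + 24 = 14515, q_2 = 43·14 + 1 = 603 → 14515/603
APPEND 6: p_3 = 6·14515 + 337 = 87427, q_3 = 6·603 + 14 = 3632 → 87427/3632
APPEND 23: p_4 = 23·87427 + 14515 = 2025336, q_4 = 23·3632 + 603 = 84139 → 2025336/84139
APPEND 38: p_5 = 38·2025336 + 87427 = 77050195, q_5 = 38·84139 + 3632 = 3200914 → 77050195/3200914
APPEND 2: p_6 = 2·77050195 + 2025336 = 156125726, q_6 = 2·3200914 + 84139 = 6485967 → 156125726/6485967
APPEND 44: p_7 = 44·156125726 + 77050195 = 6946582139, q_7 = 44·6485967 + 3200914 = 288583462 → 6946582139/288583462
APPEND 21: p_8 = 21·6946582139 + 156125726 = 146034350645, q_8 = 21·288583462 + 6485967 = 6066738669 → 146034350645/6066738669
APPEND 31: p_9 = 31·146034350645 + 6946582139 = 4534011452134, q_9 = 31·6066738669 + 288583462 = 188357482201 → 4534011452134/188357482201
APPEND 22: p_10 = 22·4534011452134 + 146034350645 = 99894286297593, q_10 = 22·188357482201 + 6066738669 = 4149931347091 → 99894286297593/4149931347091
APPEND 2: p_11 = 2·99894286297593 + 4534011452134 = 204322584047320, q_11 = 2·4149931347091 + 188357482201 = 8488220176383 → 204322584047320/8488220176383
APPEND 5: p_12 = 5·204322584047320 + 99894286297593 = 1121507206534193, q_12 = 5·8488220176383 + 4149931347091 = 46591032229006 → 1121507206534193/46591032229006
APPEND 46: p_13 = 46·1121507206534193 + 204322584047320 = 51793654084620198, q_13 = 46·46591032229006 + 8488220176383 = 2151675702710659 → 51793654084620198/2151675702710659
APPEND 28: p_14 = 28·51793654084620198 + 1121507206534193 = 1451343821575899737, q_14 = 28·2151675702710659 + 46591032229006 = 60293510708127458 → 1451343821575899737/60293510708127458
APPEND 4: p_15 = 4·1451343821575899737 + 51793654084620198 = 5857168940388219146, q_15 = 4·60293510708127458 + 2151675702710659 = 243325718535220491 → 5857168940388219146/243325718535220491
APPEND 24: p_16 = 24·5857168940388219146 + 1451343821575899737 = 142023398390893159241, q_16 = 24·243325718535220491 + 60293510708127458 = 5900110755553419242 → 142023398390893159241/5900110755553419242
APPEND 28: p_17 = 28·142023398390893159241 + 5857168940388219146 = 3982512323885396677894, q_17 = 28·5900110755553419242 + 243325718535220491 = 165446426874030959267 → 3982512323885396677894/165446426874030959267
APPEND 10: p_18 = 10·3982512323885396677894 + 142023398390893159241 = 39967146637244859938181, q_18 = 10·165446426874030959267 + 5900110755553419242 = 1660364379495863011912 → 39967146637244859938181/1660364379495863011912
APPEND 40: p_19 = 40·39967146637244859938181 + 3982512323885396677894 = 1602668377813679794205134, q_19 = 40·1660364379495863011912 + 165446426874030959267 = 66580021606708551435747 → 1602668377813679794205134/66580021606708551435747

24/1
14515/603
77050195/3200914
146034350645/6066738669
4534011452134/188357482201
204322584047320/8488220176383
1121507206534193/46591032229006
5857168940388219146/243325718535220491
142023398390893159241/5900110755553419242
3982512323885396677894/165446426874030959267
1602668377813679794205134/66580021606708551435747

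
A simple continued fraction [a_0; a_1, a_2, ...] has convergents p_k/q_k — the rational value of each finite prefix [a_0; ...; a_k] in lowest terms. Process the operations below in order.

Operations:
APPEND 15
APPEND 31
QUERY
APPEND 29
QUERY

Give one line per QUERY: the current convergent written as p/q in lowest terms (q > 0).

466/31
13529/900

APPEND 15: p_0 = 15·1 + 0 = 15, q_0 = 15·0 + 1 = 1 → 15/1
APPEND 31: p_1 = 31·15 + 1 = 466, q_1 = 31·1 + 0 = 31 → 466/31
APPEND 29: p_2 = 29·466 + 15 = 13529, q_2 = 29·31 + 1 = 900 → 13529/900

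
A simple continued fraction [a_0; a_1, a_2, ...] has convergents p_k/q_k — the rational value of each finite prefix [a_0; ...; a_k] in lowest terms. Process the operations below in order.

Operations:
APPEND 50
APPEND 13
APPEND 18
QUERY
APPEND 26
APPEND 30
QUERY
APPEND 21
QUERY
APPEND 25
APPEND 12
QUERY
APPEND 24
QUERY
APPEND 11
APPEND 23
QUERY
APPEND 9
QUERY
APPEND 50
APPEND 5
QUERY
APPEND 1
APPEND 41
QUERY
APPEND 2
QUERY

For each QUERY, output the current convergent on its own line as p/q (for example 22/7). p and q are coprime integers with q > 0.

11768/235
9210338/183925
193723717/3868548
58421362873/1166640048
1406965012215/28096258777
358712804448689/7163282450462
3243950276535439/64779767540753
816025083432638634/16295538064981313
40937858796050868827/817504816768227738
82854298902165596927/1654551323260924901

APPEND 50: p_0 = 50·1 + 0 = 50, q_0 = 50·0 + 1 = 1 → 50/1
APPEND 13: p_1 = 13·50 + 1 = 651, q_1 = 13·1 + 0 = 13 → 651/13
APPEND 18: p_2 = 18·651 + 50 = 11768, q_2 = 18·13 + 1 = 235 → 11768/235
APPEND 26: p_3 = 26·11768 + 651 = 306619, q_3 = 26·235 + 13 = 6123 → 306619/6123
APPEND 30: p_4 = 30·306619 + 11768 = 9210338, q_4 = 30·6123 + 235 = 183925 → 9210338/183925
APPEND 21: p_5 = 21·9210338 + 306619 = 193723717, q_5 = 21·183925 + 6123 = 3868548 → 193723717/3868548
APPEND 25: p_6 = 25·193723717 + 9210338 = 4852303263, q_6 = 25·3868548 + 183925 = 96897625 → 4852303263/96897625
APPEND 12: p_7 = 12·4852303263 + 193723717 = 58421362873, q_7 = 12·96897625 + 3868548 = 1166640048 → 58421362873/1166640048
APPEND 24: p_8 = 24·58421362873 + 4852303263 = 1406965012215, q_8 = 24·1166640048 + 96897625 = 28096258777 → 1406965012215/28096258777
APPEND 11: p_9 = 11·1406965012215 + 58421362873 = 15535036497238, q_9 = 11·28096258777 + 1166640048 = 310225486595 → 15535036497238/310225486595
APPEND 23: p_10 = 23·15535036497238 + 1406965012215 = 358712804448689, q_10 = 23·310225486595 + 28096258777 = 7163282450462 → 358712804448689/7163282450462
APPEND 9: p_11 = 9·358712804448689 + 15535036497238 = 3243950276535439, q_11 = 9·7163282450462 + 310225486595 = 64779767540753 → 3243950276535439/64779767540753
APPEND 50: p_12 = 50·3243950276535439 + 358712804448689 = 162556226631220639, q_12 = 50·64779767540753 + 7163282450462 = 3246151659488112 → 162556226631220639/3246151659488112
APPEND 5: p_13 = 5·162556226631220639 + 3243950276535439 = 816025083432638634, q_13 = 5·3246151659488112 + 64779767540753 = 16295538064981313 → 816025083432638634/16295538064981313
APPEND 1: p_14 = 1·816025083432638634 + 162556226631220639 = 978581310063859273, q_14 = 1·16295538064981313 + 3246151659488112 = 19541689724469425 → 978581310063859273/19541689724469425
APPEND 41: p_15 = 41·978581310063859273 + 816025083432638634 = 40937858796050868827, q_15 = 41·19541689724469425 + 16295538064981313 = 817504816768227738 → 40937858796050868827/817504816768227738
APPEND 2: p_16 = 2·40937858796050868827 + 978581310063859273 = 82854298902165596927, q_16 = 2·817504816768227738 + 19541689724469425 = 1654551323260924901 → 82854298902165596927/1654551323260924901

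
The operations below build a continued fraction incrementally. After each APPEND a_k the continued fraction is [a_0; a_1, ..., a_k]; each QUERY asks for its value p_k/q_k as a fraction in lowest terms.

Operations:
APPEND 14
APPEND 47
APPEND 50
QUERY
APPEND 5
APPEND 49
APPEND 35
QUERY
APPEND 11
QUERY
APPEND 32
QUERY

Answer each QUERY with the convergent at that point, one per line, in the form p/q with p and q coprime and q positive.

32964/2351
285115704/20334517
3144414179/224260336
100906369432/7196665269

APPEND 14: p_0 = 14·1 + 0 = 14, q_0 = 14·0 + 1 = 1 → 14/1
APPEND 47: p_1 = 47·14 + 1 = 659, q_1 = 47·1 + 0 = 47 → 659/47
APPEND 50: p_2 = 50·659 + 14 = 32964, q_2 = 50·47 + 1 = 2351 → 32964/2351
APPEND 5: p_3 = 5·32964 + 659 = 165479, q_3 = 5·2351 + 47 = 11802 → 165479/11802
APPEND 49: p_4 = 49·165479 + 32964 = 8141435, q_4 = 49·11802 + 2351 = 580649 → 8141435/580649
APPEND 35: p_5 = 35·8141435 + 165479 = 285115704, q_5 = 35·580649 + 11802 = 20334517 → 285115704/20334517
APPEND 11: p_6 = 11·285115704 + 8141435 = 3144414179, q_6 = 11·20334517 + 580649 = 224260336 → 3144414179/224260336
APPEND 32: p_7 = 32·3144414179 + 285115704 = 100906369432, q_7 = 32·224260336 + 20334517 = 7196665269 → 100906369432/7196665269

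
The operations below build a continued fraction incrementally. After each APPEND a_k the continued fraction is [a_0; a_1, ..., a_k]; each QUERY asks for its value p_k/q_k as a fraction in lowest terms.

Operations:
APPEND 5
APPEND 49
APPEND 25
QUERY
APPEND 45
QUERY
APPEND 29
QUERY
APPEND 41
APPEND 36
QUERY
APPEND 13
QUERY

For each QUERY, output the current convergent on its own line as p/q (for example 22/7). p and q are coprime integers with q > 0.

6155/1226
277221/55219
8045564/1602577
11893277984/2368994113
154942759137/30862684345

APPEND 5: p_0 = 5·1 + 0 = 5, q_0 = 5·0 + 1 = 1 → 5/1
APPEND 49: p_1 = 49·5 + 1 = 246, q_1 = 49·1 + 0 = 49 → 246/49
APPEND 25: p_2 = 25·246 + 5 = 6155, q_2 = 25·49 + 1 = 1226 → 6155/1226
APPEND 45: p_3 = 45·6155 + 246 = 277221, q_3 = 45·1226 + 49 = 55219 → 277221/55219
APPEND 29: p_4 = 29·277221 + 6155 = 8045564, q_4 = 29·55219 + 1226 = 1602577 → 8045564/1602577
APPEND 41: p_5 = 41·8045564 + 277221 = 330145345, q_5 = 41·1602577 + 55219 = 65760876 → 330145345/65760876
APPEND 36: p_6 = 36·330145345 + 8045564 = 11893277984, q_6 = 36·65760876 + 1602577 = 2368994113 → 11893277984/2368994113
APPEND 13: p_7 = 13·11893277984 + 330145345 = 154942759137, q_7 = 13·2368994113 + 65760876 = 30862684345 → 154942759137/30862684345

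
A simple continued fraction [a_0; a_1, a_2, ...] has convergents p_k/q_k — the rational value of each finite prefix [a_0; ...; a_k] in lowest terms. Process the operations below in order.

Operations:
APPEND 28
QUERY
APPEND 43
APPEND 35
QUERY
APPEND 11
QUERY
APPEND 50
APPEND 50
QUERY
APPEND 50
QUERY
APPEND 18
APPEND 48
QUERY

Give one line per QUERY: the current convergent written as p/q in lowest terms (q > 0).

APPEND 28: p_0 = 28·1 + 0 = 28, q_0 = 28·0 + 1 = 1 → 28/1
APPEND 43: p_1 = 43·28 + 1 = 1205, q_1 = 43·1 + 0 = 43 → 1205/43
APPEND 35: p_2 = 35·1205 + 28 = 42203, q_2 = 35·43 + 1 = 1506 → 42203/1506
APPEND 11: p_3 = 11·42203 + 1205 = 465438, q_3 = 11·1506 + 43 = 16609 → 465438/16609
APPEND 50: p_4 = 50·465438 + 42203 = 23314103, q_4 = 50·16609 + 1506 = 831956 → 23314103/831956
APPEND 50: p_5 = 50·23314103 + 465438 = 1166170588, q_5 = 50·831956 + 16609 = 41614409 → 1166170588/41614409
APPEND 50: p_6 = 50·1166170588 + 23314103 = 58331843503, q_6 = 50·41614409 + 831956 = 2081552406 → 58331843503/2081552406
APPEND 18: p_7 = 18·58331843503 + 1166170588 = 1051139353642, q_7 = 18·2081552406 + 41614409 = 37509557717 → 1051139353642/37509557717
APPEND 48: p_8 = 48·1051139353642 + 58331843503 = 50513020818319, q_8 = 48·37509557717 + 2081552406 = 1802540322822 → 50513020818319/1802540322822

28/1
42203/1506
465438/16609
1166170588/41614409
58331843503/2081552406
50513020818319/1802540322822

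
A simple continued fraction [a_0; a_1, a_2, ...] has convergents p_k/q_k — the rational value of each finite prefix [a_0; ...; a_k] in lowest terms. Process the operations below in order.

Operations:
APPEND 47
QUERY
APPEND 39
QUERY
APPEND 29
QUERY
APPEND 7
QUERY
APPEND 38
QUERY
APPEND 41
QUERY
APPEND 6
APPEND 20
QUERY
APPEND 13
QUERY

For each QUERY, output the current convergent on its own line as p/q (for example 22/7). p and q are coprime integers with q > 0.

47/1
1834/39
53233/1132
374465/7963
14282903/303726
585973488/12460729
71188450108/1513822729
928979975235/19754763577

APPEND 47: p_0 = 47·1 + 0 = 47, q_0 = 47·0 + 1 = 1 → 47/1
APPEND 39: p_1 = 39·47 + 1 = 1834, q_1 = 39·1 + 0 = 39 → 1834/39
APPEND 29: p_2 = 29·1834 + 47 = 53233, q_2 = 29·39 + 1 = 1132 → 53233/1132
APPEND 7: p_3 = 7·53233 + 1834 = 374465, q_3 = 7·1132 + 39 = 7963 → 374465/7963
APPEND 38: p_4 = 38·374465 + 53233 = 14282903, q_4 = 38·7963 + 1132 = 303726 → 14282903/303726
APPEND 41: p_5 = 41·14282903 + 374465 = 585973488, q_5 = 41·303726 + 7963 = 12460729 → 585973488/12460729
APPEND 6: p_6 = 6·585973488 + 14282903 = 3530123831, q_6 = 6·12460729 + 303726 = 75068100 → 3530123831/75068100
APPEND 20: p_7 = 20·3530123831 + 585973488 = 71188450108, q_7 = 20·75068100 + 12460729 = 1513822729 → 71188450108/1513822729
APPEND 13: p_8 = 13·71188450108 + 3530123831 = 928979975235, q_8 = 13·1513822729 + 75068100 = 19754763577 → 928979975235/19754763577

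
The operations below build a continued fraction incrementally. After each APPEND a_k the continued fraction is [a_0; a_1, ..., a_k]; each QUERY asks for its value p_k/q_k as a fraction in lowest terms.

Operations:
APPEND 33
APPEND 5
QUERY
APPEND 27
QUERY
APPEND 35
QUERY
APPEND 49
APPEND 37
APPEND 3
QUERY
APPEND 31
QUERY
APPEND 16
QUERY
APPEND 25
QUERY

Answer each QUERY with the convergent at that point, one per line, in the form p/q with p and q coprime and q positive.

166/5
4515/136
158191/4765
869132461/26179847
27230231820/820223999
436552841581/13149763831
10941051271345/329564319774

APPEND 33: p_0 = 33·1 + 0 = 33, q_0 = 33·0 + 1 = 1 → 33/1
APPEND 5: p_1 = 5·33 + 1 = 166, q_1 = 5·1 + 0 = 5 → 166/5
APPEND 27: p_2 = 27·166 + 33 = 4515, q_2 = 27·5 + 1 = 136 → 4515/136
APPEND 35: p_3 = 35·4515 + 166 = 158191, q_3 = 35·136 + 5 = 4765 → 158191/4765
APPEND 49: p_4 = 49·158191 + 4515 = 7755874, q_4 = 49·4765 + 136 = 233621 → 7755874/233621
APPEND 37: p_5 = 37·7755874 + 158191 = 287125529, q_5 = 37·233621 + 4765 = 8648742 → 287125529/8648742
APPEND 3: p_6 = 3·287125529 + 7755874 = 869132461, q_6 = 3·8648742 + 233621 = 26179847 → 869132461/26179847
APPEND 31: p_7 = 31·869132461 + 287125529 = 27230231820, q_7 = 31·26179847 + 8648742 = 820223999 → 27230231820/820223999
APPEND 16: p_8 = 16·27230231820 + 869132461 = 436552841581, q_8 = 16·820223999 + 26179847 = 13149763831 → 436552841581/13149763831
APPEND 25: p_9 = 25·436552841581 + 27230231820 = 10941051271345, q_9 = 25·13149763831 + 820223999 = 329564319774 → 10941051271345/329564319774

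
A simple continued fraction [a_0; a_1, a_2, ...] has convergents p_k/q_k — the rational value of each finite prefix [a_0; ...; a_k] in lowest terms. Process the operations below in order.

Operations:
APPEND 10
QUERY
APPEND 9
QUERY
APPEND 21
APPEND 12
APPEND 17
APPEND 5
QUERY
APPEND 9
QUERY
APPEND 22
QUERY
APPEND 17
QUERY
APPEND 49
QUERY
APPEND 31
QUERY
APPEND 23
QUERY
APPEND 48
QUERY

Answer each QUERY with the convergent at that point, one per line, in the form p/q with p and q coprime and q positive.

APPEND 10: p_0 = 10·1 + 0 = 10, q_0 = 10·0 + 1 = 1 → 10/1
APPEND 9: p_1 = 9·10 + 1 = 91, q_1 = 9·1 + 0 = 9 → 91/9
APPEND 21: p_2 = 21·91 + 10 = 1921, q_2 = 21·9 + 1 = 190 → 1921/190
APPEND 12: p_3 = 12·1921 + 91 = 23143, q_3 = 12·190 + 9 = 2289 → 23143/2289
APPEND 17: p_4 = 17·23143 + 1921 = 395352, q_4 = 17·2289 + 190 = 39103 → 395352/39103
APPEND 5: p_5 = 5·395352 + 23143 = 1999903, q_5 = 5·39103 + 2289 = 197804 → 1999903/197804
APPEND 9: p_6 = 9·1999903 + 395352 = 18394479, q_6 = 9·197804 + 39103 = 1819339 → 18394479/1819339
APPEND 22: p_7 = 22·18394479 + 1999903 = 406678441, q_7 = 22·1819339 + 197804 = 40223262 → 406678441/40223262
APPEND 17: p_8 = 17·406678441 + 18394479 = 6931927976, q_8 = 17·40223262 + 1819339 = 685614793 → 6931927976/685614793
APPEND 49: p_9 = 49·6931927976 + 406678441 = 340071149265, q_9 = 49·685614793 + 40223262 = 33635348119 → 340071149265/33635348119
APPEND 31: p_10 = 31·340071149265 + 6931927976 = 10549137555191, q_10 = 31·33635348119 + 685614793 = 1043381406482 → 10549137555191/1043381406482
APPEND 23: p_11 = 23·10549137555191 + 340071149265 = 242970234918658, q_11 = 23·1043381406482 + 33635348119 = 24031407697205 → 242970234918658/24031407697205
APPEND 48: p_12 = 48·242970234918658 + 10549137555191 = 11673120413650775, q_12 = 48·24031407697205 + 1043381406482 = 1154550950872322 → 11673120413650775/1154550950872322

10/1
91/9
1999903/197804
18394479/1819339
406678441/40223262
6931927976/685614793
340071149265/33635348119
10549137555191/1043381406482
242970234918658/24031407697205
11673120413650775/1154550950872322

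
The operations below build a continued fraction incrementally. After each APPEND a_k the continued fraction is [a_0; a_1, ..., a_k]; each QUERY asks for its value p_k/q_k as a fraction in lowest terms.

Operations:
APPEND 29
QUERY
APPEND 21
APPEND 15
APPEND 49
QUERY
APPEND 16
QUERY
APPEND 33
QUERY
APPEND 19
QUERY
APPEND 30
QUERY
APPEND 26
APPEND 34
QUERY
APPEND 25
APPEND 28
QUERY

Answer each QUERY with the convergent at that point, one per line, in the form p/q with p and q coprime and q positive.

29/1
450381/15505
7215275/248396
238554456/8212573
4539749939/156287283
136431052626/4696831063
120895833071936/4162009258377
84847427902737156/2920992159180065

APPEND 29: p_0 = 29·1 + 0 = 29, q_0 = 29·0 + 1 = 1 → 29/1
APPEND 21: p_1 = 21·29 + 1 = 610, q_1 = 21·1 + 0 = 21 → 610/21
APPEND 15: p_2 = 15·610 + 29 = 9179, q_2 = 15·21 + 1 = 316 → 9179/316
APPEND 49: p_3 = 49·9179 + 610 = 450381, q_3 = 49·316 + 21 = 15505 → 450381/15505
APPEND 16: p_4 = 16·450381 + 9179 = 7215275, q_4 = 16·15505 + 316 = 248396 → 7215275/248396
APPEND 33: p_5 = 33·7215275 + 450381 = 238554456, q_5 = 33·248396 + 15505 = 8212573 → 238554456/8212573
APPEND 19: p_6 = 19·238554456 + 7215275 = 4539749939, q_6 = 19·8212573 + 248396 = 156287283 → 4539749939/156287283
APPEND 30: p_7 = 30·4539749939 + 238554456 = 136431052626, q_7 = 30·156287283 + 8212573 = 4696831063 → 136431052626/4696831063
APPEND 26: p_8 = 26·136431052626 + 4539749939 = 3551747118215, q_8 = 26·4696831063 + 156287283 = 122273894921 → 3551747118215/122273894921
APPEND 34: p_9 = 34·3551747118215 + 136431052626 = 120895833071936, q_9 = 34·122273894921 + 4696831063 = 4162009258377 → 120895833071936/4162009258377
APPEND 25: p_10 = 25·120895833071936 + 3551747118215 = 3025947573916615, q_10 = 25·4162009258377 + 122273894921 = 104172505354346 → 3025947573916615/104172505354346
APPEND 28: p_11 = 28·3025947573916615 + 120895833071936 = 84847427902737156, q_11 = 28·104172505354346 + 4162009258377 = 2920992159180065 → 84847427902737156/2920992159180065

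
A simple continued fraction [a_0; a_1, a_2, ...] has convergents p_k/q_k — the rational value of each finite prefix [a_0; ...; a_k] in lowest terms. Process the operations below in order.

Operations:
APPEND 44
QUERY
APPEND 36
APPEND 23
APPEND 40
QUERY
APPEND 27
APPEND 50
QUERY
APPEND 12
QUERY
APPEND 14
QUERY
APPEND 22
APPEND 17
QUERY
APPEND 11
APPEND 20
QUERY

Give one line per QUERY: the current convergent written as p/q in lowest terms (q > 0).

44/1
1461545/33196
1976372245/44889246
23755965154/539568073
334559884401/7598842268
125863808057993/2858738507741
27963583049255973/635135492170141

APPEND 44: p_0 = 44·1 + 0 = 44, q_0 = 44·0 + 1 = 1 → 44/1
APPEND 36: p_1 = 36·44 + 1 = 1585, q_1 = 36·1 + 0 = 36 → 1585/36
APPEND 23: p_2 = 23·1585 + 44 = 36499, q_2 = 23·36 + 1 = 829 → 36499/829
APPEND 40: p_3 = 40·36499 + 1585 = 1461545, q_3 = 40·829 + 36 = 33196 → 1461545/33196
APPEND 27: p_4 = 27·1461545 + 36499 = 39498214, q_4 = 27·33196 + 829 = 897121 → 39498214/897121
APPEND 50: p_5 = 50·39498214 + 1461545 = 1976372245, q_5 = 50·897121 + 33196 = 44889246 → 1976372245/44889246
APPEND 12: p_6 = 12·1976372245 + 39498214 = 23755965154, q_6 = 12·44889246 + 897121 = 539568073 → 23755965154/539568073
APPEND 14: p_7 = 14·23755965154 + 1976372245 = 334559884401, q_7 = 14·539568073 + 44889246 = 7598842268 → 334559884401/7598842268
APPEND 22: p_8 = 22·334559884401 + 23755965154 = 7384073421976, q_8 = 22·7598842268 + 539568073 = 167714097969 → 7384073421976/167714097969
APPEND 17: p_9 = 17·7384073421976 + 334559884401 = 125863808057993, q_9 = 17·167714097969 + 7598842268 = 2858738507741 → 125863808057993/2858738507741
APPEND 11: p_10 = 11·125863808057993 + 7384073421976 = 1391885962059899, q_10 = 11·2858738507741 + 167714097969 = 31613837683120 → 1391885962059899/31613837683120
APPEND 20: p_11 = 20·1391885962059899 + 125863808057993 = 27963583049255973, q_11 = 20·31613837683120 + 2858738507741 = 635135492170141 → 27963583049255973/635135492170141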